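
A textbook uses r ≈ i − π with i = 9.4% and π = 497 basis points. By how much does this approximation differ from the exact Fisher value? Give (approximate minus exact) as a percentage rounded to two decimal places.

Approximate: r ≈ 9.400% − 4.970% = 4.4300%
Exact: (1 + 0.0940)/(1 + 0.0497) − 1 = 4.2203%
Error = 4.4300% − 4.2203% = 0.2097% → 0.21%.

0.21%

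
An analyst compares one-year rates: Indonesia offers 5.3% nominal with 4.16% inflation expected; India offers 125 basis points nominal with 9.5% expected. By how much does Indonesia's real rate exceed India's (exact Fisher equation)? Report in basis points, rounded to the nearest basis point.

Indonesia: (1 + 0.0530)/(1 + 0.0416) − 1 = 1.0945%
India: (1 + 0.0125)/(1 + 0.0950) − 1 = -7.5342%
Differential = 1.0945% − (-7.5342%) = 8.6287% → 863 basis points.

863 basis points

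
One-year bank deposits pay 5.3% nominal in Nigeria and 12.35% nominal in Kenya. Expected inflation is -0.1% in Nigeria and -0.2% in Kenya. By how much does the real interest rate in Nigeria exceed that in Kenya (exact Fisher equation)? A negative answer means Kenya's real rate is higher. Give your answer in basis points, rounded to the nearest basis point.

Nigeria: (1 + 0.0530)/(1 − 0.0010) − 1 = 5.4054%
Kenya: (1 + 0.1235)/(1 − 0.0020) − 1 = 12.5752%
Differential = 5.4054% − 12.5752% = -7.1697% → -717 basis points.

-717 basis points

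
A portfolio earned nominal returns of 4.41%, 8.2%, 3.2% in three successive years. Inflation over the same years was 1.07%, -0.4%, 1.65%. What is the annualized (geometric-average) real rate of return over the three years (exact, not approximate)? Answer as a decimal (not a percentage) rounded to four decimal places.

0.0444

Nominal growth factor = 1.0441 × 1.0820 × 1.0320 = 1.16586712
Price-level growth factor = 1.0107 × 0.9960 × 1.0165 = 1.02326704
Real growth factor = 1.16586712 / 1.02326704 = 1.13935763
Annualized real rate = 1.13935763^(1/3) − 1 = 4.4448% → 0.0444.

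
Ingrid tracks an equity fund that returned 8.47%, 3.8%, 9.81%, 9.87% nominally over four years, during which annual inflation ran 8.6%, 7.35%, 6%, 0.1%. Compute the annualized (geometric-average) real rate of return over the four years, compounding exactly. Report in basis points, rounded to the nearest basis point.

237 basis points

Compound the nominal returns: 1.0847 × 1.0380 × 1.0981 × 1.0987 = 1.35840105.
Compound inflation: 1.0860 × 1.0735 × 1.0600 × 1.0010 = 1.23700603.
Deflate: 1.35840105 / 1.23700603 = 1.09813616.
Annualized real rate = 1.09813616^(1/4) − 1 = 2.3680% → 237 basis points.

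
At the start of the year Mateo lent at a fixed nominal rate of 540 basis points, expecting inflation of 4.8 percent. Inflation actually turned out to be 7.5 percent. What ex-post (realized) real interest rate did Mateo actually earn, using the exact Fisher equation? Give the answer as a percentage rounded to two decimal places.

-1.95%

Ex-post: (1 + 0.0540)/(1 + 0.0750) − 1 = -1.9535%
So the realized real rate is -1.95%.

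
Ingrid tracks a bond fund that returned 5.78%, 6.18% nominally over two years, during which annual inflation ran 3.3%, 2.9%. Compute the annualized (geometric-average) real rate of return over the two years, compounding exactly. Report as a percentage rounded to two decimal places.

2.79%

Compound the nominal returns: 1.0578 × 1.0618 = 1.12317204.
Compound inflation: 1.0330 × 1.0290 = 1.06295700.
Deflate: 1.12317204 / 1.06295700 = 1.05664861.
Annualized real rate = 1.05664861^(1/2) − 1 = 2.7934% → 2.79%.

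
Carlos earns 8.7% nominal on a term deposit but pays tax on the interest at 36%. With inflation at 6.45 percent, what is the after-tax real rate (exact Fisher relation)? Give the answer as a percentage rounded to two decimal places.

After-tax nominal return = 8.7% × (1 − 0.36) = 5.5680%.
1 + r = 1.05568 / 1.06450 = 0.991714
After-tax real rate = 0.991714 − 1 → -0.83%.

-0.83%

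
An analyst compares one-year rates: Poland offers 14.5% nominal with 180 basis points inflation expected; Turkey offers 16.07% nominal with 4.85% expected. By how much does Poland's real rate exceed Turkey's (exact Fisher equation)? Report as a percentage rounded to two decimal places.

Poland: (1 + 0.1450)/(1 + 0.0180) − 1 = 12.4754%
Turkey: (1 + 0.1607)/(1 + 0.0485) − 1 = 10.7010%
Differential = 12.4754% − 10.7010% = 1.7744% → 1.77%.

1.77%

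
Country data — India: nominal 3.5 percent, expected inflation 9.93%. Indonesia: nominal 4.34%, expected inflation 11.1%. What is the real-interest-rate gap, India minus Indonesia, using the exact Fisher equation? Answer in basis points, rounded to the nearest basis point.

India: (1 + 0.0350)/(1 + 0.0993) − 1 = -5.8492%
Indonesia: (1 + 0.0434)/(1 + 0.1110) − 1 = -6.0846%
Differential = -5.8492% − (-6.0846%) = 0.2354% → 24 basis points.

24 basis points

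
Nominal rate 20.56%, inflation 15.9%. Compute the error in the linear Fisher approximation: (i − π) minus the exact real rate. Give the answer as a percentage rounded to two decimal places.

0.64%

Approximate: r ≈ 20.560% − 15.900% = 4.6600%
Exact: (1 + 0.2056)/(1 + 0.1590) − 1 = 4.0207%
Error = 4.6600% − 4.0207% = 0.6393% → 0.64%.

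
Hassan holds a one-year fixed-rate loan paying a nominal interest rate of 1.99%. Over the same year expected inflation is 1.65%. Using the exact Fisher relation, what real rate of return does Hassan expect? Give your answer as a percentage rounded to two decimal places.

By the Fisher relation, 1 + r = (1 + i)/(1 + π).
1 + r = 1.01990 / 1.01650 = 1.003345
r = 1.003345 − 1 = 0.3345%, i.e. 0.33%.

0.33%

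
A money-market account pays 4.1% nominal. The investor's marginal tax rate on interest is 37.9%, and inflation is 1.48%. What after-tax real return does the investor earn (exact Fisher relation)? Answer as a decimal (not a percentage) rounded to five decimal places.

0.01051

After-tax nominal return = 4.1% × (1 − 0.379) = 2.5461%.
1 + r = 1.025461 / 1.01480 = 1.010506
After-tax real rate = 1.010506 − 1 → 0.01051.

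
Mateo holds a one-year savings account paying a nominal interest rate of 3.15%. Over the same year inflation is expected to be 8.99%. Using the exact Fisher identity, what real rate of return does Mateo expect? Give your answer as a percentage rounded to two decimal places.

By the Fisher identity, 1 + r = (1 + i)/(1 + π).
1 + r = 1.03150 / 1.08990 = 0.946417
r = 0.946417 − 1 = -5.3583%, i.e. -5.36%.

-5.36%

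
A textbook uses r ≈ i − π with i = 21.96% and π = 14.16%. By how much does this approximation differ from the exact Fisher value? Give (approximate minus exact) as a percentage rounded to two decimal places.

0.97%

Approximate: r ≈ 21.960% − 14.160% = 7.8000%
Exact: (1 + 0.2196)/(1 + 0.1416) − 1 = 6.8325%
Error = 7.8000% − 6.8325% = 0.9675% → 0.97%.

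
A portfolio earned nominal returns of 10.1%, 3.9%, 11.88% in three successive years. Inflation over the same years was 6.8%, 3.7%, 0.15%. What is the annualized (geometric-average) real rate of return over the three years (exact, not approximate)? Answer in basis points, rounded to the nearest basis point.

489 basis points

Nominal growth factor = 1.1010 × 1.0390 × 1.1188 = 1.27983895
Price-level growth factor = 1.0680 × 1.0370 × 1.0015 = 1.10917727
Real growth factor = 1.27983895 / 1.10917727 = 1.15386330
Annualized real rate = 1.15386330^(1/3) − 1 = 4.8861% → 489 basis points.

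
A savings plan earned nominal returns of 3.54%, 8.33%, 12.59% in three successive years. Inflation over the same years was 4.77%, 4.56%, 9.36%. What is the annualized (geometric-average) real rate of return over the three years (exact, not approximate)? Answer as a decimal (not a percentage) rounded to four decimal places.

0.0177

Nominal growth factor = 1.0354 × 1.0833 × 1.1259 = 1.26286441
Price-level growth factor = 1.0477 × 1.0456 × 1.0936 = 1.19801159
Real growth factor = 1.26286441 / 1.19801159 = 1.05413371
Annualized real rate = 1.05413371^(1/3) − 1 = 1.7728% → 0.0177.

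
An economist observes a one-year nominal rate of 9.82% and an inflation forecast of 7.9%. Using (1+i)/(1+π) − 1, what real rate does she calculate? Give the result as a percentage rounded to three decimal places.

By the Fisher relation, 1 + r = (1 + i)/(1 + π).
1 + r = 1.09820 / 1.07900 = 1.017794
r = 1.017794 − 1 = 1.7794%, i.e. 1.779%.

1.779%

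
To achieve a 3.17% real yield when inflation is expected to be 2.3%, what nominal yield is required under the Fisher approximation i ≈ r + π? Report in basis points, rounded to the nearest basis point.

i ≈ r + π = 3.17% + 2.3% = 547 basis points.

547 basis points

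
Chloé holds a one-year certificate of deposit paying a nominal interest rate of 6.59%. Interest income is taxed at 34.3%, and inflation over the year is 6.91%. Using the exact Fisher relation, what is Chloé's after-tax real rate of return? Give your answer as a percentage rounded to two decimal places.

After-tax nominal return = 6.59% × (1 − 0.343) = 4.32963%.
1 + r = 1.0432963 / 1.06910 = 0.975864
After-tax real rate = 0.975864 − 1 → -2.41%.

-2.41%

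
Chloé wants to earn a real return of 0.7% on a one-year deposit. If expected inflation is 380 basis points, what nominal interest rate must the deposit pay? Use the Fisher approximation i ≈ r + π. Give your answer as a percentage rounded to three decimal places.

4.500%

i ≈ r + π = 0.7% + 3.8% = 4.500%.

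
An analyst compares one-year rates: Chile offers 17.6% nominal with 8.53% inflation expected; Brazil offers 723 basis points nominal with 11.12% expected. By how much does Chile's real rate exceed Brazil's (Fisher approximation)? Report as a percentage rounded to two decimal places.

Chile: 17.6% − 8.53% = 9.070%
Brazil: 7.23% − 11.12% = -3.890%
Differential = 12.960% → 12.96%.

12.96%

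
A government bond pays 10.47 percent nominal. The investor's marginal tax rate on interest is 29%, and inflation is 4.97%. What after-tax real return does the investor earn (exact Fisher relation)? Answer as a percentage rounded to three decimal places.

2.347%

After-tax nominal return = 10.47% × (1 − 0.29) = 7.4337%.
1 + r = 1.074337 / 1.04970 = 1.023471
After-tax real rate = 1.023471 − 1 → 2.347%.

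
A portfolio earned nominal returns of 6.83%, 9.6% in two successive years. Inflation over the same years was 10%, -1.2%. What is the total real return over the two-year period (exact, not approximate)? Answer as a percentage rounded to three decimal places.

Compound the nominal returns: 1.0683 × 1.0960 = 1.170857.
Compound inflation: 1.1000 × 0.9880 = 1.086800.
Deflate: 1.170857 / 1.086800 = 1.077343.
Total real return = 1.077343 − 1 → 7.734%.

7.734%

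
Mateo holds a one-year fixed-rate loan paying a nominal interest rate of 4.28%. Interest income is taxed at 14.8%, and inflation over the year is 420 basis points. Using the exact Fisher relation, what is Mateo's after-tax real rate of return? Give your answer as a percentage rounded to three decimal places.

After-tax nominal return = 4.28% × (1 − 0.148) = 3.64656%.
1 + r = 1.0364656 / 1.04200 = 0.994689
After-tax real rate = 0.994689 − 1 → -0.531%.

-0.531%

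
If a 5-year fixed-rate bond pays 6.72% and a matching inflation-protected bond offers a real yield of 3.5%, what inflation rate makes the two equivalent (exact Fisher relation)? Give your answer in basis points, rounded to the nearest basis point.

(1 + π) = (1 + i)/(1 + r) = 1.06720 / 1.03500 = 1.031111
Break-even inflation = 1.031111 − 1 → 311 basis points.

311 basis points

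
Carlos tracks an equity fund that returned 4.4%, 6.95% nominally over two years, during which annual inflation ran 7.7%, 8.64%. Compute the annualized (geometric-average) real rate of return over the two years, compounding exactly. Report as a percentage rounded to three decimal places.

-2.313%

Nominal growth factor = 1.0440 × 1.0695 = 1.11655800
Price-level growth factor = 1.0770 × 1.0864 = 1.17005280
Real growth factor = 1.11655800 / 1.17005280 = 0.95428001
Annualized real rate = 0.95428001^(1/2) − 1 = -2.3127% → -2.313%.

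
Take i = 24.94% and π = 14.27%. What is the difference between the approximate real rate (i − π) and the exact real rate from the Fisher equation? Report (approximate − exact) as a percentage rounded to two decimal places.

Approximate: r ≈ 24.940% − 14.270% = 10.6700%
Exact: (1 + 0.2494)/(1 + 0.1427) − 1 = 9.3375%
Error = 10.6700% − 9.3375% = 1.3325% → 1.33%.

1.33%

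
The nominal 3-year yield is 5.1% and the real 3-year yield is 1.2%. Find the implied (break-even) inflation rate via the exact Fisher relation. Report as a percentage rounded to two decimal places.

(1 + π) = (1 + i)/(1 + r) = 1.05100 / 1.01200 = 1.038538
Break-even inflation = 1.038538 − 1 → 3.85%.

3.85%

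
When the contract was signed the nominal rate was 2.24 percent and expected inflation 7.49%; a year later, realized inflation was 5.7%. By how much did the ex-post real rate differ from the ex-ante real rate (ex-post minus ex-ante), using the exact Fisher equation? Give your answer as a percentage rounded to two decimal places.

1.61%

Ex-ante: (1 + 0.0224)/(1 + 0.0749) − 1 = -4.8842%
Ex-post: (1 + 0.0224)/(1 + 0.0570) − 1 = -3.2734%
Difference (ex-post − ex-ante) = 1.6108% → 1.61%.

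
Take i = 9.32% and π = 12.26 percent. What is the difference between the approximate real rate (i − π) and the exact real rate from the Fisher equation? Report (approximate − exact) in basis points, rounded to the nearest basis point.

Approximate: r ≈ 9.320% − 12.260% = -2.9400%
Exact: (1 + 0.0932)/(1 + 0.1226) − 1 = -2.6189%
Error = -2.9400% − (-2.6189%) = -0.3211% → -32 basis points.

-32 basis points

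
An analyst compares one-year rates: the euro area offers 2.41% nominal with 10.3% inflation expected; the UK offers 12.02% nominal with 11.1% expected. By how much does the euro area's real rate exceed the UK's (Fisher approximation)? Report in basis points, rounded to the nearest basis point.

-881 basis points

The euro area: 2.41% − 10.3% = -7.890%
The UK: 12.02% − 11.1% = 0.920%
Differential = -8.810% → -881 basis points.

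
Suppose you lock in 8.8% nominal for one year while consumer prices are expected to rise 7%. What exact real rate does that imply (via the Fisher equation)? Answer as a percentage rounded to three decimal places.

By the Fisher equation, 1 + r = (1 + i)/(1 + π).
1 + r = 1.08800 / 1.07000 = 1.016822
r = 1.016822 − 1 = 1.6822%, i.e. 1.682%.

1.682%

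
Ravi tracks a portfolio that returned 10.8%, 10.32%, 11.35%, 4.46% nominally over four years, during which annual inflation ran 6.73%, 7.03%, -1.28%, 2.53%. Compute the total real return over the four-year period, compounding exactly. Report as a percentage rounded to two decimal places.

Compound the nominal returns: 1.1080 × 1.1032 × 1.1135 × 1.0446 = 1.421786.
Compound inflation: 1.0673 × 1.0703 × 0.9872 × 1.0253 = 1.156240.
Deflate: 1.421786 / 1.156240 = 1.229663.
Total real return = 1.229663 − 1 → 22.97%.

22.97%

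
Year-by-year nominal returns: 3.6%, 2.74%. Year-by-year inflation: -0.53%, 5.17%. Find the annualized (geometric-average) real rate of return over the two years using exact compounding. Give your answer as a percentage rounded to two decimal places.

0.87%

Nominal growth factor = 1.0360 × 1.0274 = 1.06438640
Price-level growth factor = 0.9947 × 1.0517 = 1.04612599
Real growth factor = 1.06438640 / 1.04612599 = 1.01745527
Annualized real rate = 1.01745527^(1/2) − 1 = 0.8690% → 0.87%.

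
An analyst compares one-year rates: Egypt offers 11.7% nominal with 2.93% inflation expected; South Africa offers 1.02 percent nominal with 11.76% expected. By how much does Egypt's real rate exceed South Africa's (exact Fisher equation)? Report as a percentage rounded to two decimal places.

18.13%

Egypt: (1 + 0.1170)/(1 + 0.0293) − 1 = 8.5204%
South Africa: (1 + 0.0102)/(1 + 0.1176) − 1 = -9.6099%
Differential = 8.5204% − (-9.6099%) = 18.1302% → 18.13%.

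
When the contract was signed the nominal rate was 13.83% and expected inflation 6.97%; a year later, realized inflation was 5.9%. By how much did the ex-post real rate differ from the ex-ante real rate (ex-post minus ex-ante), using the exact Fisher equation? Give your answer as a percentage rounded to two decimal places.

1.08%

Ex-ante: (1 + 0.1383)/(1 + 0.0697) − 1 = 6.4130%
Ex-post: (1 + 0.1383)/(1 + 0.0590) − 1 = 7.4882%
Difference (ex-post − ex-ante) = 1.0752% → 1.08%.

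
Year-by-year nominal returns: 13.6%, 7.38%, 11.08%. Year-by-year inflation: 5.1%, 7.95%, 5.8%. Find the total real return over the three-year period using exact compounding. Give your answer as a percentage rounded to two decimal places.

12.88%

Nominal growth factor = 1.1360 × 1.0738 × 1.1108 = 1.354995
Price-level growth factor = 1.0510 × 1.0795 × 1.0580 = 1.200359
Real growth factor = 1.354995 / 1.200359 = 1.128825
Total real return = 1.128825 − 1 → 12.88%.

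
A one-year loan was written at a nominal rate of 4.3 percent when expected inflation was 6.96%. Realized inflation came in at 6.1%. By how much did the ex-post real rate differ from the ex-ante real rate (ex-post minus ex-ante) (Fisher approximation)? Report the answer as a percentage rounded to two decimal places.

Ex-ante: 4.3% − 6.96% = -2.660%
Ex-post: 4.3% − 6.1% = -1.800%
Difference (ex-post − ex-ante) = 0.8600% → 0.86%.

0.86%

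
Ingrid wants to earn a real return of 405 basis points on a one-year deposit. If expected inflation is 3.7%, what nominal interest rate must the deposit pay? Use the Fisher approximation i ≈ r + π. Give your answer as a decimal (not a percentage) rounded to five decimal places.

i ≈ r + π = 4.05% + 3.7% = 0.07750.

0.07750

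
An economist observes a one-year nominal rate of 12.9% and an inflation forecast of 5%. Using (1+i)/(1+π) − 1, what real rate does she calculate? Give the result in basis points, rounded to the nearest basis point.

By the Fisher identity, 1 + r = (1 + i)/(1 + π).
1 + r = 1.12900 / 1.05000 = 1.075238
r = 1.075238 − 1 = 7.5238%, i.e. 752 basis points.

752 basis points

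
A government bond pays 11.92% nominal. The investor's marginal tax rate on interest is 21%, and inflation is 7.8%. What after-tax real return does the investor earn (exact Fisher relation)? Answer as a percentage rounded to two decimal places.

After-tax nominal return = 11.92% × (1 − 0.21) = 9.4168%.
1 + r = 1.094168 / 1.07800 = 1.014998
After-tax real rate = 1.014998 − 1 → 1.50%.

1.50%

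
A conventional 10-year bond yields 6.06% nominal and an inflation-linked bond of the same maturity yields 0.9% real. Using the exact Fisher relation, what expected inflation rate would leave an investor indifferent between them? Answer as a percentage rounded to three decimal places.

(1 + π) = (1 + i)/(1 + r) = 1.06060 / 1.00900 = 1.051140
Break-even inflation = 1.051140 − 1 → 5.114%.

5.114%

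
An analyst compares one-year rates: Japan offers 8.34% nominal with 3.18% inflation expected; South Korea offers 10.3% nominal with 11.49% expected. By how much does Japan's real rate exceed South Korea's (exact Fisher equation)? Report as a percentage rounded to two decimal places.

Japan: (1 + 0.0834)/(1 + 0.0318) − 1 = 5.0010%
South Korea: (1 + 0.1030)/(1 + 0.1149) − 1 = -1.0674%
Differential = 5.0010% − (-1.0674%) = 6.0683% → 6.07%.

6.07%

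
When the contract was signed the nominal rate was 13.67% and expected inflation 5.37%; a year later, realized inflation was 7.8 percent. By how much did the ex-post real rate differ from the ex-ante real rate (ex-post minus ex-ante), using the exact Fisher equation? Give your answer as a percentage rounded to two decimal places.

Ex-ante: (1 + 0.1367)/(1 + 0.0537) − 1 = 7.8770%
Ex-post: (1 + 0.1367)/(1 + 0.0780) − 1 = 5.4453%
Difference (ex-post − ex-ante) = -2.4317% → -2.43%.

-2.43%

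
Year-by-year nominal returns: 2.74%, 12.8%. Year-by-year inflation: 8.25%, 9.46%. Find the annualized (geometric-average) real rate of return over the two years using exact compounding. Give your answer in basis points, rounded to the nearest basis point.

-110 basis points

Compound the nominal returns: 1.0274 × 1.1280 = 1.15890720.
Compound inflation: 1.0825 × 1.0946 = 1.18490450.
Deflate: 1.15890720 / 1.18490450 = 0.97805958.
Annualized real rate = 0.97805958^(1/2) − 1 = -1.1031% → -110 basis points.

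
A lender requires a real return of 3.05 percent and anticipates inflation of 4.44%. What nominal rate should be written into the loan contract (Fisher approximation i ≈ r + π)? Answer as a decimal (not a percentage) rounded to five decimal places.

0.07490

i ≈ r + π = 3.05% + 4.44% = 0.07490.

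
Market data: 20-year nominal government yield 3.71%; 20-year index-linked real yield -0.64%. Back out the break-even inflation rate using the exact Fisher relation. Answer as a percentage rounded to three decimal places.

4.378%

(1 + π) = (1 + i)/(1 + r) = 1.03710 / 0.99360 = 1.043780
Break-even inflation = 1.043780 − 1 → 4.378%.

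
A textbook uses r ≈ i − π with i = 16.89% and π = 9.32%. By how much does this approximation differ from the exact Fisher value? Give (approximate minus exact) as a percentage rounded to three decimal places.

0.645%

Approximate: r ≈ 16.890% − 9.320% = 7.5700%
Exact: (1 + 0.1689)/(1 + 0.0932) − 1 = 6.9246%
Error = 7.5700% − 6.9246% = 0.6454% → 0.645%.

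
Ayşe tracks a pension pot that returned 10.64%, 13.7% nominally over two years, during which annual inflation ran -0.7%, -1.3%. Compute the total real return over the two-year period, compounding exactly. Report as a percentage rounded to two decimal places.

28.35%

Nominal growth factor = 1.1064 × 1.1370 = 1.257977
Price-level growth factor = 0.9930 × 0.9870 = 0.980091
Real growth factor = 1.257977 / 0.980091 = 1.283531
Total real return = 1.283531 − 1 → 28.35%.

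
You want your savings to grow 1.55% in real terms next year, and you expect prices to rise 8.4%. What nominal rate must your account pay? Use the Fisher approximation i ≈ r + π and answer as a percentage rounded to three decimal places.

i ≈ r + π = 1.55% + 8.4% = 9.950%.

9.950%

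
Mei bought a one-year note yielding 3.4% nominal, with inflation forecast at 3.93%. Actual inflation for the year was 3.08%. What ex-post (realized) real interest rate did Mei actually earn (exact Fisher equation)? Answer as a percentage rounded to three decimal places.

0.310%

Ex-post: (1 + 0.0340)/(1 + 0.0308) − 1 = 0.3104%
So the realized real rate is 0.310%.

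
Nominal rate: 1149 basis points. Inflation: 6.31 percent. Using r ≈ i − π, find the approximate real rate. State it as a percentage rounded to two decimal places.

r ≈ i − π = 11.49% − 6.31% = 5.18%.

5.18%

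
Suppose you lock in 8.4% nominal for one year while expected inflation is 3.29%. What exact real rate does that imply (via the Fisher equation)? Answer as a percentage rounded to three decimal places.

4.947%

1 + r = 1.08400 / 1.03290 = 1.049472
r = 1.049472 − 1 = 4.9472%, i.e. 4.947%.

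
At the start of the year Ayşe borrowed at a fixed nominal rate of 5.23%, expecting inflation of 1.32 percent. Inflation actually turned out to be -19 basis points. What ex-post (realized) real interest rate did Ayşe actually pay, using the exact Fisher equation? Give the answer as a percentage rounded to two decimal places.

Ex-post: (1 + 0.0523)/(1 − 0.0019) − 1 = 5.4303%
So the realized real rate is 5.43%.

5.43%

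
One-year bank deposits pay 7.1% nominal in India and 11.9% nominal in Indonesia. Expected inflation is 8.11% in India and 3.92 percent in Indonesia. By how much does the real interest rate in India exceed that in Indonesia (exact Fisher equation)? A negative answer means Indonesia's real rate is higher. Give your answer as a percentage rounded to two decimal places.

India: (1 + 0.0710)/(1 + 0.0811) − 1 = -0.9342%
Indonesia: (1 + 0.1190)/(1 + 0.0392) − 1 = 7.6790%
Differential = -0.9342% − 7.6790% = -8.6132% → -8.61%.

-8.61%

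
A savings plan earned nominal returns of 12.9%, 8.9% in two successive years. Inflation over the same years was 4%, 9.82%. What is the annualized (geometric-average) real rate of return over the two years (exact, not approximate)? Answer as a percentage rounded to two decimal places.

3.75%

Compound the nominal returns: 1.1290 × 1.0890 = 1.22948100.
Compound inflation: 1.0400 × 1.0982 = 1.14212800.
Deflate: 1.22948100 / 1.14212800 = 1.07648267.
Annualized real rate = 1.07648267^(1/2) − 1 = 3.7537% → 3.75%.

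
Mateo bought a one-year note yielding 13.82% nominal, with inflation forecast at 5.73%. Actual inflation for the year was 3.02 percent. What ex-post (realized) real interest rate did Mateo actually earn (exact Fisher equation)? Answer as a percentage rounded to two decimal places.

10.48%

Ex-post: (1 + 0.1382)/(1 + 0.0302) − 1 = 10.4834%
So the realized real rate is 10.48%.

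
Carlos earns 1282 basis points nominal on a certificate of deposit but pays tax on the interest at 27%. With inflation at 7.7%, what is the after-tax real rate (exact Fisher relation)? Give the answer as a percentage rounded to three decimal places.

1.540%

After-tax nominal return = 12.82% × (1 − 0.27) = 9.3586%.
1 + r = 1.093586 / 1.07700 = 1.015400
After-tax real rate = 1.015400 − 1 → 1.540%.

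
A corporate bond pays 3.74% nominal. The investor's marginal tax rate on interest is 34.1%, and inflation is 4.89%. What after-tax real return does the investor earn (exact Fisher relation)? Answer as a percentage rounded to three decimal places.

-2.312%

After-tax nominal return = 3.74% × (1 − 0.341) = 2.46466%.
1 + r = 1.0246466 / 1.04890 = 0.976877
After-tax real rate = 0.976877 − 1 → -2.312%.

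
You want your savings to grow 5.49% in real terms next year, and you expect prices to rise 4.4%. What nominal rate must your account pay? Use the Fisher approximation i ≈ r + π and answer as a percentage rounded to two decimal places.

i ≈ r + π = 5.49% + 4.4% = 9.89%.

9.89%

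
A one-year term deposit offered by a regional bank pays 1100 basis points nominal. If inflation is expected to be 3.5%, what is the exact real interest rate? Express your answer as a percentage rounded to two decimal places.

By the Fisher identity, 1 + r = (1 + i)/(1 + π).
1 + r = 1.11000 / 1.03500 = 1.072464
r = 1.072464 − 1 = 7.2464%, i.e. 7.25%.

7.25%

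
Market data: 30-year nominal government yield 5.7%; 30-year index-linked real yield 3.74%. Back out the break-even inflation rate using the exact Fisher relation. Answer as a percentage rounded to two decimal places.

(1 + π) = (1 + i)/(1 + r) = 1.05700 / 1.03740 = 1.018893
Break-even inflation = 1.018893 − 1 → 1.89%.

1.89%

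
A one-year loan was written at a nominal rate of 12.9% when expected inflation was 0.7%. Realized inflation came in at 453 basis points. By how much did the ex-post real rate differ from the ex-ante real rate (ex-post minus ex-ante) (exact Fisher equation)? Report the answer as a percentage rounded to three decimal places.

-4.108%

Ex-ante: (1 + 0.1290)/(1 + 0.0070) − 1 = 12.1152%
Ex-post: (1 + 0.1290)/(1 + 0.0453) − 1 = 8.0073%
Difference (ex-post − ex-ante) = -4.1079% → -4.108%.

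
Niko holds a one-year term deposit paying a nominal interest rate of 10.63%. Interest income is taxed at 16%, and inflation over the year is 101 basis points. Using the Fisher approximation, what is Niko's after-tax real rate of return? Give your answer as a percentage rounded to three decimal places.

After-tax nominal return = 10.63% × (1 − 0.16) = 8.9292%.
r ≈ 8.9292% − 1.01% → 7.919%.

7.919%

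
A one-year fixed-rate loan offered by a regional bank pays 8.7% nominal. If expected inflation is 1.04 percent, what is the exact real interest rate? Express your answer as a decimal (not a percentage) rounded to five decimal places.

1 + r = 1.08700 / 1.01040 = 1.075812
r = 1.075812 − 1 = 7.5812%, i.e. 0.07581.

0.07581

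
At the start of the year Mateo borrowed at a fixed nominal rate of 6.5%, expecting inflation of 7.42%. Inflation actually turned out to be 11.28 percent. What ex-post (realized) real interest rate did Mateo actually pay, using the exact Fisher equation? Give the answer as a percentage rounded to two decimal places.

Ex-post: (1 + 0.0650)/(1 + 0.1128) − 1 = -4.2955%
So the realized real rate is -4.30%.

-4.30%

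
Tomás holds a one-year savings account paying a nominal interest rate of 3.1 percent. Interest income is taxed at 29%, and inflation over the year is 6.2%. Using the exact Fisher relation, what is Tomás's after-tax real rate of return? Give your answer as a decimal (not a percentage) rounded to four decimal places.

After-tax nominal return = 3.1% × (1 − 0.29) = 2.2010%.
1 + r = 1.02201 / 1.06200 = 0.962345
After-tax real rate = 0.962345 − 1 → -0.0377.

-0.0377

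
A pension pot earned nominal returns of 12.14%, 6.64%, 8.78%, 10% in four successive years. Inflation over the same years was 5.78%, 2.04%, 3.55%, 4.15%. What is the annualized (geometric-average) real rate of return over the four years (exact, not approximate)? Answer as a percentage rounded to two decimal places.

Compound the nominal returns: 1.1214 × 1.0664 × 1.0878 × 1.1000 = 1.43094331.
Compound inflation: 1.0578 × 1.0204 × 1.0355 × 1.0415 = 1.16408151.
Deflate: 1.43094331 / 1.16408151 = 1.22924666.
Annualized real rate = 1.22924666^(1/4) − 1 = 5.2955% → 5.30%.

5.30%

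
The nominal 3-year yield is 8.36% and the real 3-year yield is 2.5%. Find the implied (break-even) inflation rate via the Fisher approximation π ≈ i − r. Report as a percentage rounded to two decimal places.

π ≈ i − r = 8.36% − 2.5% → 5.86%.

5.86%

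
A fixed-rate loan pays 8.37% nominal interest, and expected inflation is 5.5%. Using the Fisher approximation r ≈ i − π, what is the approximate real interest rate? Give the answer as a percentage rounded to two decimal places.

r ≈ i − π = 8.37% − 5.5% = 2.87%.

2.87%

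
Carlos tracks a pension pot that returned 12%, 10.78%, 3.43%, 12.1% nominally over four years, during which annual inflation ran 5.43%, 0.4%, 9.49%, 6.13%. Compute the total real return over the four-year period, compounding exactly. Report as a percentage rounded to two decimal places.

16.96%

Nominal growth factor = 1.1200 × 1.1078 × 1.0343 × 1.1210 = 1.438572
Price-level growth factor = 1.0543 × 1.0040 × 1.0949 × 1.0613 = 1.230015
Real growth factor = 1.438572 / 1.230015 = 1.169556
Total real return = 1.169556 − 1 → 16.96%.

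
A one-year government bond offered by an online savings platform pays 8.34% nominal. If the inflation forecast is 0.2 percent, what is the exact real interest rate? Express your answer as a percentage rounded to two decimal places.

1 + r = 1.08340 / 1.00200 = 1.081238
r = 1.081238 − 1 = 8.1238%, i.e. 8.12%.

8.12%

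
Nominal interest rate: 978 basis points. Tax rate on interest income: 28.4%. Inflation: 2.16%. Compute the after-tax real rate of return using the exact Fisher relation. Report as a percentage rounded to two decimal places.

After-tax nominal return = 9.78% × (1 − 0.284) = 7.00248%.
1 + r = 1.0700248 / 1.02160 = 1.047401
After-tax real rate = 1.047401 − 1 → 4.74%.

4.74%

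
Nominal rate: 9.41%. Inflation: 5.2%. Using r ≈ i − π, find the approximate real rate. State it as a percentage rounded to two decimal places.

4.21%

r ≈ i − π = 9.41% − 5.2% = 4.21%.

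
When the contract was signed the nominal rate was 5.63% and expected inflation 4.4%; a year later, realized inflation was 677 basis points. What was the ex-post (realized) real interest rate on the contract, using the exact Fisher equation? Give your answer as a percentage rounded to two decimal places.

-1.07%

Ex-post: (1 + 0.0563)/(1 + 0.0677) − 1 = -1.0677%
So the realized real rate is -1.07%.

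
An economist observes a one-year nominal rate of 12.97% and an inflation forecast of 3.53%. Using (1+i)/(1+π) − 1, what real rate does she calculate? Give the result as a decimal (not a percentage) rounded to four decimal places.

By the Fisher relation, 1 + r = (1 + i)/(1 + π).
1 + r = 1.12970 / 1.03530 = 1.091181
r = 1.091181 − 1 = 9.1181%, i.e. 0.0912.

0.0912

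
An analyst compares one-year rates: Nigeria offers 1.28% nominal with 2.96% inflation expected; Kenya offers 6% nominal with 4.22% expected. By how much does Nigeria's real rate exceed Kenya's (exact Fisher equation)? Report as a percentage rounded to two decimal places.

-3.34%

Nigeria: (1 + 0.0128)/(1 + 0.0296) − 1 = -1.6317%
Kenya: (1 + 0.0600)/(1 + 0.0422) − 1 = 1.7079%
Differential = -1.6317% − 1.7079% = -3.3396% → -3.34%.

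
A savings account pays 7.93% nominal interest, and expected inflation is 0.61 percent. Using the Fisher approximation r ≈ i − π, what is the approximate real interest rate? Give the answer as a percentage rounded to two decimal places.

r ≈ i − π = 7.93% − 0.61% = 7.32%.

7.32%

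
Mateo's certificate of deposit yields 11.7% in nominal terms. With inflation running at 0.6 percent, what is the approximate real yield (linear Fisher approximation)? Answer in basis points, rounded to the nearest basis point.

1110 basis points

r ≈ i − π = 11.7% − 0.6% = 1110 basis points.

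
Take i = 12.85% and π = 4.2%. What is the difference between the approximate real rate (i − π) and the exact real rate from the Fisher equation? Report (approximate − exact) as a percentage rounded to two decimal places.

Approximate: r ≈ 12.850% − 4.200% = 8.6500%
Exact: (1 + 0.1285)/(1 + 0.0420) − 1 = 8.3013%
Error = 8.6500% − 8.3013% = 0.3487% → 0.35%.

0.35%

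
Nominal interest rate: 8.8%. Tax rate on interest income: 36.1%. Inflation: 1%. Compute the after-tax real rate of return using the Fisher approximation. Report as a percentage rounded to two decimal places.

After-tax nominal return = 8.8% × (1 − 0.361) = 5.6232%.
r ≈ 5.6232% − 1% → 4.62%.

4.62%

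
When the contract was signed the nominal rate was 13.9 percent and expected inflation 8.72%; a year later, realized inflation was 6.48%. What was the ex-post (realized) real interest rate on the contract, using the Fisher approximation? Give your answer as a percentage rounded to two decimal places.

7.42%

Ex-post: 13.9% − 6.48% = 7.420%
So the realized real rate is 7.42%.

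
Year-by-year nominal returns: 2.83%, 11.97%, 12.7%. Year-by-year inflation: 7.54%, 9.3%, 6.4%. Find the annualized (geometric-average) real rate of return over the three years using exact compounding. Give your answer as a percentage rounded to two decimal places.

Compound the nominal returns: 1.0283 × 1.1197 × 1.1270 = 1.29761372.
Compound inflation: 1.0754 × 1.0930 × 1.0640 = 1.25063858.
Deflate: 1.29761372 / 1.25063858 = 1.03756093.
Annualized real rate = 1.03756093^(1/3) − 1 = 1.2367% → 1.24%.

1.24%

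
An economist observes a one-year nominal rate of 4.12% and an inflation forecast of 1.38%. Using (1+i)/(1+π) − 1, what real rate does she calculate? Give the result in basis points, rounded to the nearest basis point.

270 basis points

By the Fisher identity, 1 + r = (1 + i)/(1 + π).
1 + r = 1.04120 / 1.01380 = 1.027027
r = 1.027027 − 1 = 2.7027%, i.e. 270 basis points.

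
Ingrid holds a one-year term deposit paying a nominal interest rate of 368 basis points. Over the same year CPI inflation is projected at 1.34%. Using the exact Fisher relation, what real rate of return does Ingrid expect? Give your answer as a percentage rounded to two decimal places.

2.31%

1 + r = 1.03680 / 1.01340 = 1.023091
r = 1.023091 − 1 = 2.3091%, i.e. 2.31%.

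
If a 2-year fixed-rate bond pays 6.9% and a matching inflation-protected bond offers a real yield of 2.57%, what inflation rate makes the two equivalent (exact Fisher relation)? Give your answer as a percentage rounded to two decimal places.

(1 + π) = (1 + i)/(1 + r) = 1.06900 / 1.02570 = 1.042215
Break-even inflation = 1.042215 − 1 → 4.22%.

4.22%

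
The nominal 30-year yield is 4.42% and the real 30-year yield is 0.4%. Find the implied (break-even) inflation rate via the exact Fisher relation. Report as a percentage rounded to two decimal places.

4.00%

(1 + π) = (1 + i)/(1 + r) = 1.04420 / 1.00400 = 1.040040
Break-even inflation = 1.040040 − 1 → 4.00%.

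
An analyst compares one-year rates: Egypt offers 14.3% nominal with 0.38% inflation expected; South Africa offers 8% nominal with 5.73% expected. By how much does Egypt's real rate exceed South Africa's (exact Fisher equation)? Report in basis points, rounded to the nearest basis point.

Egypt: (1 + 0.1430)/(1 + 0.0038) − 1 = 13.8673%
South Africa: (1 + 0.0800)/(1 + 0.0573) − 1 = 2.1470%
Differential = 13.8673% − 2.1470% = 11.7203% → 1172 basis points.

1172 basis points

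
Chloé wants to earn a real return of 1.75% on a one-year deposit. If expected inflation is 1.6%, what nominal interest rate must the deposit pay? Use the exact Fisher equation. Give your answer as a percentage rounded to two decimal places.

3.38%

(1 + i) = (1 + r)(1 + π) = 1.01750 × 1.01600 = 1.03378
i = 1.03378 − 1, so the required nominal rate is 3.38%.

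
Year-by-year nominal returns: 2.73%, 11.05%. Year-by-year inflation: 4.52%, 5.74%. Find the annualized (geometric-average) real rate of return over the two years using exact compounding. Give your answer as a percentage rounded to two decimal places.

1.60%

Nominal growth factor = 1.0273 × 1.1105 = 1.14081665
Price-level growth factor = 1.0452 × 1.0574 = 1.10519448
Real growth factor = 1.14081665 / 1.10519448 = 1.03223159
Annualized real rate = 1.03223159^(1/2) − 1 = 1.5988% → 1.60%.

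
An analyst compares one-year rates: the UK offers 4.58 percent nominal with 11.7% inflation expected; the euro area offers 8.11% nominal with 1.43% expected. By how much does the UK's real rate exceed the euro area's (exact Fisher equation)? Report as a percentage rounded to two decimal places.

The UK: (1 + 0.0458)/(1 + 0.1170) − 1 = -6.3742%
The euro area: (1 + 0.0811)/(1 + 0.0143) − 1 = 6.5858%
Differential = -6.3742% − 6.5858% = -12.9600% → -12.96%.

-12.96%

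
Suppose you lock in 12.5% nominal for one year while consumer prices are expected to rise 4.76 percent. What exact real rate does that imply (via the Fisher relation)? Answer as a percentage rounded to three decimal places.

7.388%

By the Fisher relation, 1 + r = (1 + i)/(1 + π).
1 + r = 1.12500 / 1.04760 = 1.073883
r = 1.073883 − 1 = 7.3883%, i.e. 7.388%.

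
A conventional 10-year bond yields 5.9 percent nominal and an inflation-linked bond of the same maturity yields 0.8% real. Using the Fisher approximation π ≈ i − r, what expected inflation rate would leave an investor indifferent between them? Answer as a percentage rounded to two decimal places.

5.10%

π ≈ i − r = 5.9% − 0.8% → 5.10%.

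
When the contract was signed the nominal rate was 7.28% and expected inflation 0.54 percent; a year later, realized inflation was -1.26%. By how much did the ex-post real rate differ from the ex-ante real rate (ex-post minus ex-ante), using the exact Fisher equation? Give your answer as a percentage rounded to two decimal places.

1.95%

Ex-ante: (1 + 0.0728)/(1 + 0.0054) − 1 = 6.7038%
Ex-post: (1 + 0.0728)/(1 − 0.0126) − 1 = 8.6490%
Difference (ex-post − ex-ante) = 1.9452% → 1.95%.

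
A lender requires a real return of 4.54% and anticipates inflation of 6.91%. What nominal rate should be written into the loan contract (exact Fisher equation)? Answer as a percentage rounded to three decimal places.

(1 + i) = (1 + r)(1 + π) = 1.04540 × 1.06910 = 1.11763714
i = 1.11763714 − 1, so the required nominal rate is 11.764%.

11.764%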